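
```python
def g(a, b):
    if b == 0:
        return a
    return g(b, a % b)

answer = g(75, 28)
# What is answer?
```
Call trace:
g(a=75, b=28)
  g(a=28, b=19)
    g(a=19, b=9)
      g(a=9, b=1)
        g(a=1, b=0)
        -> return 1
      -> return 1
    -> return 1
  -> return 1
-> return 1

Final answer: 1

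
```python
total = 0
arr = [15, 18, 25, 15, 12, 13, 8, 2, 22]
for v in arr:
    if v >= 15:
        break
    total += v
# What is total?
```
Trace:
  total=0
  total=0, v=15

Final answer: 0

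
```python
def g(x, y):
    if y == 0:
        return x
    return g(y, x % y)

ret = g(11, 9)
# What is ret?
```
Call trace:
g(x=11, y=9)
  g(x=9, y=2)
    g(x=2, y=1)
      g(x=1, y=0)
      -> return 1
    -> return 1
  -> return 1
-> return 1

Final answer: 1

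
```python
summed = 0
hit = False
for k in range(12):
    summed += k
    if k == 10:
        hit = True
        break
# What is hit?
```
Trace:
  summed=0
  summed=0, hit=False
  summed=0, hit=False, k=0
  summed=1, hit=False, k=1
  summed=3, hit=False, k=2
  summed=6, hit=False, k=3
  summed=10, hit=False, k=4
  summed=15, hit=False, k=5
  summed=21, hit=False, k=6
  summed=28, hit=False, k=7
  summed=36, hit=False, k=8
  summed=45, hit=False, k=9
  summed=55, hit=True, k=10

Final answer: True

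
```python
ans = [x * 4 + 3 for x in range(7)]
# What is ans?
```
Trace:
  x=0
  x=1
  x=2
  x=3
  x=4
  x=5
  x=6
  ans=[3, 7, 11, 15, 19, 23, 27]

Final answer: [3, 7, 11, 15, 19, 23, 27]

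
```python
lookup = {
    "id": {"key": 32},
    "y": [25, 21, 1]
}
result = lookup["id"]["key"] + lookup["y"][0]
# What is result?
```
Trace:
  lookup={'id': {'key': 32}, 'y': [25, 21, 1]}
  lookup={'id': {'key': 32}, 'y': [25, 21, 1]}, result=57

Final answer: 57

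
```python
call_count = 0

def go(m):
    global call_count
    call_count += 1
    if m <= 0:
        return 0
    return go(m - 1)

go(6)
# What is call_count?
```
Call trace:
go(m=6)
  go(m=5)
    go(m=4)
      go(m=3)
        go(m=2)
          go(m=1)
            go(m=0)
            -> return 0
          -> return 0
        -> return 0
      -> return 0
    -> return 0
  -> return 0
-> return 0

call_count is incremented once per call. go is entered once for each m = 6, 5, 4, 3, 2, 1, 0 (the m <= 0 call returns without recursing), i.e. 6 + 1 calls.
call_count = 7

Final answer: 7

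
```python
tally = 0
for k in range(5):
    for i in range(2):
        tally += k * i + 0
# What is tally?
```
Trace:
  tally=0
  tally=0, k=0, i=0
  tally=0, k=0, i=1
  tally=0, k=1, i=0
  tally=1, k=1, i=1
  tally=1, k=2, i=0
  tally=3, k=2, i=1
  tally=3, k=3, i=0
  tally=6, k=3, i=1
  tally=6, k=4, i=0
  tally=10, k=4, i=1

Final answer: 10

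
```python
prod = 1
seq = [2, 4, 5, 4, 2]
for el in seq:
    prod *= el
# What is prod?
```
Trace:
  prod=1
  prod=2, el=2
  prod=8, el=4
  prod=40, el=5
  prod=160, el=4
  prod=320, el=2

Final answer: 320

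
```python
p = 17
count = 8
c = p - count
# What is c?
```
Trace:
  p=17
  p=17, count=8
  p=17, count=8, c=9

Final answer: 9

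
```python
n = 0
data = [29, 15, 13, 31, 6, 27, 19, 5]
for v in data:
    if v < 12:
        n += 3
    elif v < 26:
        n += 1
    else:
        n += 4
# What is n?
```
Trace:
  n=0
  n=4, v=29
  n=5, v=15
  n=6, v=13
  n=10, v=31
  n=13, v=6
  n=17, v=27
  n=18, v=19
  n=21, v=5

Final answer: 21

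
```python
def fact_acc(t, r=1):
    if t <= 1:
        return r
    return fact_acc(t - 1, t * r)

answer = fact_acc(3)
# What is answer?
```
Call trace:
fact_acc(t=3, r=1)
  fact_acc(t=2, r=3)
    fact_acc(t=1, r=6)
    -> return 6
  -> return 6
-> return 6

Final answer: 6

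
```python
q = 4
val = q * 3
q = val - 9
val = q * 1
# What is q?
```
Trace:
  q=4
  q=4, val=12
  q=3, val=12
  q=3, val=3

Final answer: 3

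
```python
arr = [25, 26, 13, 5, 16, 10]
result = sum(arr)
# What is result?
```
Trace:
  arr=[25, 26, 13, 5, 16, 10]
  arr=[25, 26, 13, 5, 16, 10], result=95

Final answer: 95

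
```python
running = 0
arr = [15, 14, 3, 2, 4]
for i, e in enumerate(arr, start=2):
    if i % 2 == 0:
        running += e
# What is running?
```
Trace:
  running=0
  running=15, i=2, e=15
  running=15, i=3, e=14
  running=18, i=4, e=3
  running=18, i=5, e=2
  running=22, i=6, e=4

Final answer: 22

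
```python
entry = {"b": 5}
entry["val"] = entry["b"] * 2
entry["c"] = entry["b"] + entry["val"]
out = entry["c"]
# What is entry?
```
Trace:
  entry={'b': 5}
  entry={'b': 5, 'val': 10}
  entry={'b': 5, 'val': 10, 'c': 15}
  entry={'b': 5, 'val': 10, 'c': 15}, out=15

Final answer: {'b': 5, 'val': 10, 'c': 15}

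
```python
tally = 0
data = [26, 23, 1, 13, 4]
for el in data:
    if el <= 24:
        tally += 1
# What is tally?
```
Trace:
  tally=0
  tally=0, el=26
  tally=1, el=23
  tally=2, el=1
  tally=3, el=13
  tally=4, el=4

Final answer: 4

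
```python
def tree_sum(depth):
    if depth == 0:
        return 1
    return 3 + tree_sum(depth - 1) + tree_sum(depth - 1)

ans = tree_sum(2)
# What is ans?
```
Call trace (a repeated sub-call is expanded the first time; later identical calls just restate its return value):
tree_sum(depth=2)
  tree_sum(depth=1)
    tree_sum(depth=0)
    -> return 1
    tree_sum(depth=0)
    -> return 1
  -> return 5
  tree_sum(depth=1) -> return 5  (same call as traced above)
-> return 13

Final answer: 13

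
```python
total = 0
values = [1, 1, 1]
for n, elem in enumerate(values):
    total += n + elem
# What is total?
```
Trace:
  total=0
  total=1, n=0, elem=1
  total=3, n=1, elem=1
  total=6, n=2, elem=1

Final answer: 6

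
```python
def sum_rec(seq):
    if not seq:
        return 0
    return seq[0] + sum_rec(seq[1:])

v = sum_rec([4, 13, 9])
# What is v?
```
Call trace:
sum_rec(seq=[4, 13, 9])
  sum_rec(seq=[13, 9])
    sum_rec(seq=[9])
      sum_rec(seq=[])
      -> return 0
    -> return 9
  -> return 22
-> return 26

Final answer: 26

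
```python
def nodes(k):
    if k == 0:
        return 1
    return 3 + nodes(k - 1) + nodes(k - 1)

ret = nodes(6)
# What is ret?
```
Call trace (a repeated sub-call is expanded the first time; later identical calls just restate its return value):
nodes(k=6)
  nodes(k=5)
    nodes(k=4)
      nodes(k=3)
        nodes(k=2)
          nodes(k=1)
            nodes(k=0)
            -> return 1
            nodes(k=0)
            -> return 1
          -> return 5
          nodes(k=1) -> return 5  (same call as traced above)
        -> return 13
        nodes(k=2) -> return 13  (same call as traced above)
      -> return 29
      nodes(k=3) -> return 29  (same call as traced above)
    -> return 61
    nodes(k=4) -> return 61  (same call as traced above)
  -> return 125
  nodes(k=5) -> return 125  (same call as traced above)
-> return 253

Final answer: 253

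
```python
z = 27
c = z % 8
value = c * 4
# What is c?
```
Trace:
  z=27
  z=27, c=3
  z=27, c=3, value=12

Final answer: 3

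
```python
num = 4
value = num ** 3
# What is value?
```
Trace:
  num=4
  num=4, value=64

Final answer: 64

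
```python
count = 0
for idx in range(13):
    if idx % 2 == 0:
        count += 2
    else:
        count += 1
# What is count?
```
Trace:
  count=0
  count=2, idx=0
  count=3, idx=1
  count=5, idx=2
  count=6, idx=3
  count=8, idx=4
  count=9, idx=5
  count=11, idx=6
  count=12, idx=7
  count=14, idx=8
  count=15, idx=9
  count=17, idx=10
  count=18, idx=11
  count=20, idx=12

Final answer: 20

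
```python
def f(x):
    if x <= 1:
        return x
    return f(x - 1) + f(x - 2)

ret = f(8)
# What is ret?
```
Call trace (a repeated sub-call is expanded the first time; later identical calls just restate its return value):
f(x=8)
  f(x=7)
    f(x=6)
      f(x=5)
        f(x=4)
          f(x=3)
            f(x=2)
              f(x=1)
              -> return 1
              f(x=0)
              -> return 0
            -> return 1
            f(x=1)
            -> return 1
          -> return 2
          f(x=2) -> return 1  (same call as traced above)
        -> return 3
        f(x=3) -> return 2  (same call as traced above)
      -> return 5
      f(x=4) -> return 3  (same call as traced above)
    -> return 8
    f(x=5) -> return 5  (same call as traced above)
  -> return 13
  f(x=6) -> return 8  (same call as traced above)
-> return 21

Final answer: 21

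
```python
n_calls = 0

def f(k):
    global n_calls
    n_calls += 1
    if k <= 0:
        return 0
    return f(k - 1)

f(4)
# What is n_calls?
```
Call trace:
f(k=4)
  f(k=3)
    f(k=2)
      f(k=1)
        f(k=0)
        -> return 0
      -> return 0
    -> return 0
  -> return 0
-> return 0

n_calls is incremented once per call. f is entered once for each k = 4, 3, 2, 1, 0 (the k <= 0 call returns without recursing), i.e. 4 + 1 calls.
n_calls = 5

Final answer: 5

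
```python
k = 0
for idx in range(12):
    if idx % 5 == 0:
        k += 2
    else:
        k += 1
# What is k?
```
Trace:
  k=0
  k=2, idx=0
  k=3, idx=1
  k=4, idx=2
  k=5, idx=3
  k=6, idx=4
  k=8, idx=5
  k=9, idx=6
  k=10, idx=7
  k=11, idx=8
  k=12, idx=9
  k=14, idx=10
  k=15, idx=11

Final answer: 15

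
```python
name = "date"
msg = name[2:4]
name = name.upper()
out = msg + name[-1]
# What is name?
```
Trace:
  name='date'
  name='date', msg='te'
  name='DATE', msg='te'
  name='DATE', msg='te', out='teE'

Final answer: 'DATE'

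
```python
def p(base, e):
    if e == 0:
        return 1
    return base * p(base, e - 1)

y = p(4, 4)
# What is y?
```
Call trace:
p(base=4, e=4)
  p(base=4, e=3)
    p(base=4, e=2)
      p(base=4, e=1)
        p(base=4, e=0)
        -> return 1
      -> return 4
    -> return 16
  -> return 64
-> return 256

Final answer: 256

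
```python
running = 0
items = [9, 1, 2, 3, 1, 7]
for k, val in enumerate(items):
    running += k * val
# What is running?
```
Trace:
  running=0
  running=0, k=0, val=9
  running=1, k=1, val=1
  running=5, k=2, val=2
  running=14, k=3, val=3
  running=18, k=4, val=1
  running=53, k=5, val=7

Final answer: 53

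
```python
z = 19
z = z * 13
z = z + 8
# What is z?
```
Trace:
  z=19
  z=247
  z=255

Final answer: 255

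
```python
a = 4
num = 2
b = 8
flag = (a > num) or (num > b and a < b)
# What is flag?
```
Trace:
  a=4
  a=4, num=2
  a=4, num=2, b=8
  a=4, num=2, b=8, flag=True

Final answer: True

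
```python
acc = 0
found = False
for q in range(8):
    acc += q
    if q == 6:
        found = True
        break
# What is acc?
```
Trace:
  acc=0
  acc=0, found=False
  acc=0, found=False, q=0
  acc=1, found=False, q=1
  acc=3, found=False, q=2
  acc=6, found=False, q=3
  acc=10, found=False, q=4
  acc=15, found=False, q=5
  acc=21, found=True, q=6

Final answer: 21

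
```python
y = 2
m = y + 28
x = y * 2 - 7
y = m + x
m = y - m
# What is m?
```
Trace:
  y=2
  y=2, m=30
  y=2, m=30, x=-3
  y=27, m=30, x=-3
  y=27, m=-3, x=-3

Final answer: -3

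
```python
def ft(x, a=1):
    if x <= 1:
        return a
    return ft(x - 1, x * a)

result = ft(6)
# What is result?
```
Call trace:
ft(x=6, a=1)
  ft(x=5, a=6)
    ft(x=4, a=30)
      ft(x=3, a=120)
        ft(x=2, a=360)
          ft(x=1, a=720)
          -> return 720
        -> return 720
      -> return 720
    -> return 720
  -> return 720
-> return 720

Final answer: 720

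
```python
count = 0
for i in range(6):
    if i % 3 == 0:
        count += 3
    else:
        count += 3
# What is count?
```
Trace:
  count=0
  count=3, i=0
  count=6, i=1
  count=9, i=2
  count=12, i=3
  count=15, i=4
  count=18, i=5

Final answer: 18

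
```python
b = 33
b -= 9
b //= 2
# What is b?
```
Trace:
  b=33
  b=24
  b=12

Final answer: 12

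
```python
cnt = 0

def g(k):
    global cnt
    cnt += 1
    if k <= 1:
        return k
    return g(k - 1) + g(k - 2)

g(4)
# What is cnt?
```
Call trace (a repeated sub-call is expanded the first time; later identical calls just restate its return value):
g(k=4)
  g(k=3)
    g(k=2)
      g(k=1)
      -> return 1
      g(k=0)
      -> return 0
    -> return 1
    g(k=1)
    -> return 1
  -> return 2
  g(k=2) -> return 1  (same call as traced above)
-> return 3

cnt is incremented once per call, so count the calls in each subtree. Let C(k) = number of calls made by g(k).
C(0) = C(1) = 1 (base case, no recursion); C(k) = 1 + C(k - 1) + C(k - 2) otherwise.
C(2) = 1 + C(1) + C(0) = 1 + 1 + 1 = 3
C(3) = 1 + C(2) + C(1) = 1 + 3 + 1 = 5
C(4) = 1 + C(3) + C(2) = 1 + 5 + 3 = 9
cnt = C(4) = 9

Final answer: 9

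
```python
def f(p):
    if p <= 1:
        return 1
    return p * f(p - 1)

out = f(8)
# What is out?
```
Call trace:
f(p=8)
  f(p=7)
    f(p=6)
      f(p=5)
        f(p=4)
          f(p=3)
            f(p=2)
              f(p=1)
              -> return 1
            -> return 2
          -> return 6
        -> return 24
      -> return 120
    -> return 720
  -> return 5040
-> return 40320

Final answer: 40320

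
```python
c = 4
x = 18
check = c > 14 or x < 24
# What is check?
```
Trace:
  c=4
  c=4, x=18
  c=4, x=18, check=True

Final answer: True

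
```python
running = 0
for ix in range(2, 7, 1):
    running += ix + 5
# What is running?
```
Trace:
  running=0
  running=7, ix=2
  running=15, ix=3
  running=24, ix=4
  running=34, ix=5
  running=45, ix=6

Final answer: 45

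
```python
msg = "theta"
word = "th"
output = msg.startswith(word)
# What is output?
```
Trace:
  msg='theta'
  msg='theta', word='th'
  msg='theta', word='th', output=True

Final answer: True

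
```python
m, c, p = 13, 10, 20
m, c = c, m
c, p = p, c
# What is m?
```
Trace:
  m=13, c=10, p=20
  m=10, c=13, p=20
  m=10, c=20, p=13

Final answer: 10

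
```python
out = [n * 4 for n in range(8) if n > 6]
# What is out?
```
Trace:
  n=0
  n=1
  n=2
  n=3
  n=4
  n=5
  n=6
  n=7
  out=[28]

Final answer: [28]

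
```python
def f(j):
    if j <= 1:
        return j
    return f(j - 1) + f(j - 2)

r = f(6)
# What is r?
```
Call trace (a repeated sub-call is expanded the first time; later identical calls just restate its return value):
f(j=6)
  f(j=5)
    f(j=4)
      f(j=3)
        f(j=2)
          f(j=1)
          -> return 1
          f(j=0)
          -> return 0
        -> return 1
        f(j=1)
        -> return 1
      -> return 2
      f(j=2) -> return 1  (same call as traced above)
    -> return 3
    f(j=3) -> return 2  (same call as traced above)
  -> return 5
  f(j=4) -> return 3  (same call as traced above)
-> return 8

Final answer: 8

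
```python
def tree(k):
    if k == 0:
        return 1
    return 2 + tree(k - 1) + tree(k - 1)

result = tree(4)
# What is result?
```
Call trace (a repeated sub-call is expanded the first time; later identical calls just restate its return value):
tree(k=4)
  tree(k=3)
    tree(k=2)
      tree(k=1)
        tree(k=0)
        -> return 1
        tree(k=0)
        -> return 1
      -> return 4
      tree(k=1) -> return 4  (same call as traced above)
    -> return 10
    tree(k=2) -> return 10  (same call as traced above)
  -> return 22
  tree(k=3) -> return 22  (same call as traced above)
-> return 46

Final answer: 46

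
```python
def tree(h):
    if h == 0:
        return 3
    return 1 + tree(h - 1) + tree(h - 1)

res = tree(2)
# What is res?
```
Call trace (a repeated sub-call is expanded the first time; later identical calls just restate its return value):
tree(h=2)
  tree(h=1)
    tree(h=0)
    -> return 3
    tree(h=0)
    -> return 3
  -> return 7
  tree(h=1) -> return 7  (same call as traced above)
-> return 15

Final answer: 15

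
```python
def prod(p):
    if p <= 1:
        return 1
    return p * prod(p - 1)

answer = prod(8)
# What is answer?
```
Call trace:
prod(p=8)
  prod(p=7)
    prod(p=6)
      prod(p=5)
        prod(p=4)
          prod(p=3)
            prod(p=2)
              prod(p=1)
              -> return 1
            -> return 2
          -> return 6
        -> return 24
      -> return 120
    -> return 720
  -> return 5040
-> return 40320

Final answer: 40320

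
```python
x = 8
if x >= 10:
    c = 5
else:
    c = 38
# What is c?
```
Trace:
  x=8
  x=8, c=38

Final answer: 38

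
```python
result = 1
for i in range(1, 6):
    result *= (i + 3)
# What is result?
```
Trace:
  result=1
  result=4, i=1
  result=20, i=2
  result=120, i=3
  result=840, i=4
  result=6720, i=5

Final answer: 6720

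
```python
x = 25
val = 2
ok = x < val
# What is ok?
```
Trace:
  x=25
  x=25, val=2
  x=25, val=2, ok=False

Final answer: False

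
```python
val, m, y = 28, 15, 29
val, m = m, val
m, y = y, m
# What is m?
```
Trace:
  val=28, m=15, y=29
  val=15, m=28, y=29
  val=15, m=29, y=28

Final answer: 29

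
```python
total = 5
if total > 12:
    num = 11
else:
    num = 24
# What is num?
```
Trace:
  total=5
  total=5, num=24

Final answer: 24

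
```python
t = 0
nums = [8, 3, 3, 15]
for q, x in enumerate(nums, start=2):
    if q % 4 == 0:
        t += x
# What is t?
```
Trace:
  t=0
  t=0, q=2, x=8
  t=0, q=3, x=3
  t=3, q=4, x=3
  t=3, q=5, x=15

Final answer: 3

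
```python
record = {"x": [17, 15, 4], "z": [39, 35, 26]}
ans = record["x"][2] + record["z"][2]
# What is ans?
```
Trace:
  record={'x': [17, 15, 4], 'z': [39, 35, 26]}
  record={'x': [17, 15, 4], 'z': [39, 35, 26]}, ans=30

Final answer: 30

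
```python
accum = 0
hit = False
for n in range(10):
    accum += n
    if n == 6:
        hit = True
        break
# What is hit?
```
Trace:
  accum=0
  accum=0, hit=False
  accum=0, hit=False, n=0
  accum=1, hit=False, n=1
  accum=3, hit=False, n=2
  accum=6, hit=False, n=3
  accum=10, hit=False, n=4
  accum=15, hit=False, n=5
  accum=21, hit=True, n=6

Final answer: True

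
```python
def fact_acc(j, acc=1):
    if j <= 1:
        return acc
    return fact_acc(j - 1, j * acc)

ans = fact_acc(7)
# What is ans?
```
Call trace:
fact_acc(j=7, acc=1)
  fact_acc(j=6, acc=7)
    fact_acc(j=5, acc=42)
      fact_acc(j=4, acc=210)
        fact_acc(j=3, acc=840)
          fact_acc(j=2, acc=2520)
            fact_acc(j=1, acc=5040)
            -> return 5040
          -> return 5040
        -> return 5040
      -> return 5040
    -> return 5040
  -> return 5040
-> return 5040

Final answer: 5040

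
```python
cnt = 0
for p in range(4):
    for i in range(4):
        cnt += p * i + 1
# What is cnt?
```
Trace:
  cnt=0
  cnt=1, p=0, i=0
  cnt=2, p=0, i=1
  cnt=3, p=0, i=2
  cnt=4, p=0, i=3
  cnt=5, p=1, i=0
  cnt=7, p=1, i=1
  cnt=10, p=1, i=2
  cnt=14, p=1, i=3
  cnt=15, p=2, i=0
  cnt=18, p=2, i=1
  cnt=23, p=2, i=2
  cnt=30, p=2, i=3
  cnt=31, p=3, i=0
  cnt=35, p=3, i=1
  cnt=42, p=3, i=2
  cnt=52, p=3, i=3

Final answer: 52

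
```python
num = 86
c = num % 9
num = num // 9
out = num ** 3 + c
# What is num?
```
Trace:
  num=86
  num=86, c=5
  num=9, c=5
  num=9, c=5, out=734

Final answer: 9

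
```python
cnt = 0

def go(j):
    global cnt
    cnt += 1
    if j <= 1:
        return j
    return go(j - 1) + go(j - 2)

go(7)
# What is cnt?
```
Call trace (a repeated sub-call is expanded the first time; later identical calls just restate its return value):
go(j=7)
  go(j=6)
    go(j=5)
      go(j=4)
        go(j=3)
          go(j=2)
            go(j=1)
            -> return 1
            go(j=0)
            -> return 0
          -> return 1
          go(j=1)
          -> return 1
        -> return 2
        go(j=2) -> return 1  (same call as traced above)
      -> return 3
      go(j=3) -> return 2  (same call as traced above)
    -> return 5
    go(j=4) -> return 3  (same call as traced above)
  -> return 8
  go(j=5) -> return 5  (same call as traced above)
-> return 13

cnt is incremented once per call, so count the calls in each subtree. Let C(j) = number of calls made by go(j).
C(0) = C(1) = 1 (base case, no recursion); C(j) = 1 + C(j - 1) + C(j - 2) otherwise.
C(2) = 1 + C(1) + C(0) = 1 + 1 + 1 = 3
C(3) = 1 + C(2) + C(1) = 1 + 3 + 1 = 5
C(4) = 1 + C(3) + C(2) = 1 + 5 + 3 = 9
C(5) = 1 + C(4) + C(3) = 1 + 9 + 5 = 15
C(6) = 1 + C(5) + C(4) = 1 + 15 + 9 = 25
C(7) = 1 + C(6) + C(5) = 1 + 25 + 15 = 41
cnt = C(7) = 41

Final answer: 41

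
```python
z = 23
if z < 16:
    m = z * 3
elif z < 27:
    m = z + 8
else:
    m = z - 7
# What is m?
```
Trace:
  z=23
  z=23, m=31

Final answer: 31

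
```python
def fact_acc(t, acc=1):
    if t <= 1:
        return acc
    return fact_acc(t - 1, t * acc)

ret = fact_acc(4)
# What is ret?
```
Call trace:
fact_acc(t=4, acc=1)
  fact_acc(t=3, acc=4)
    fact_acc(t=2, acc=12)
      fact_acc(t=1, acc=24)
      -> return 24
    -> return 24
  -> return 24
-> return 24

Final answer: 24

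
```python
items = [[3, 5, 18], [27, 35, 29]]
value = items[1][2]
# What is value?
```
Trace:
  items=[[3, 5, 18], [27, 35, 29]]
  items=[[3, 5, 18], [27, 35, 29]], value=29

Final answer: 29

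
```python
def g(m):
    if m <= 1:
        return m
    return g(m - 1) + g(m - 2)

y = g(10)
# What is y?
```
Call trace (a repeated sub-call is expanded the first time; later identical calls just restate its return value):
g(m=10)
  g(m=9)
    g(m=8)
      g(m=7)
        g(m=6)
          g(m=5)
            g(m=4)
              g(m=3)
                g(m=2)
                  g(m=1)
                  -> return 1
                  g(m=0)
                  -> return 0
                -> return 1
                g(m=1)
                -> return 1
              -> return 2
              g(m=2) -> return 1  (same call as traced above)
            -> return 3
            g(m=3) -> return 2  (same call as traced above)
          -> return 5
          g(m=4) -> return 3  (same call as traced above)
        -> return 8
        g(m=5) -> return 5  (same call as traced above)
      -> return 13
      g(m=6) -> return 8  (same call as traced above)
    -> return 21
    g(m=7) -> return 13  (same call as traced above)
  -> return 34
  g(m=8) -> return 21  (same call as traced above)
-> return 55

Final answer: 55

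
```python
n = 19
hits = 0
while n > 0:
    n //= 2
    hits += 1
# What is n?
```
Trace:
  n=19
  n=19, hits=0
  n=9, hits=1
  n=4, hits=2
  n=2, hits=3
  n=1, hits=4
  n=0, hits=5

Final answer: 0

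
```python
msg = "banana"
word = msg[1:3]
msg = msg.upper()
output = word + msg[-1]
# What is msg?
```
Trace:
  msg='banana'
  msg='banana', word='an'
  msg='BANANA', word='an'
  msg='BANANA', word='an', output='anA'

Final answer: 'BANANA'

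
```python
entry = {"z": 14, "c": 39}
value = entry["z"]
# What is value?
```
Trace:
  entry={'z': 14, 'c': 39}
  entry={'z': 14, 'c': 39}, value=14

Final answer: 14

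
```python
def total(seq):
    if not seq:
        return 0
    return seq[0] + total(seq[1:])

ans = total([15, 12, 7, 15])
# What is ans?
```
Call trace:
total(seq=[15, 12, 7, 15])
  total(seq=[12, 7, 15])
    total(seq=[7, 15])
      total(seq=[15])
        total(seq=[])
        -> return 0
      -> return 15
    -> return 22
  -> return 34
-> return 49

Final answer: 49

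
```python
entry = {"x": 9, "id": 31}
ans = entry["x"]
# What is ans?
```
Trace:
  entry={'x': 9, 'id': 31}
  entry={'x': 9, 'id': 31}, ans=9

Final answer: 9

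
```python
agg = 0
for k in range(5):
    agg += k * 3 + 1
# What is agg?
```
Trace:
  agg=0
  agg=1, k=0
  agg=5, k=1
  agg=12, k=2
  agg=22, k=3
  agg=35, k=4

Final answer: 35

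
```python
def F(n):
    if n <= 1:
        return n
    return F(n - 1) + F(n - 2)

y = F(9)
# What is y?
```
Call trace (a repeated sub-call is expanded the first time; later identical calls just restate its return value):
F(n=9)
  F(n=8)
    F(n=7)
      F(n=6)
        F(n=5)
          F(n=4)
            F(n=3)
              F(n=2)
                F(n=1)
                -> return 1
                F(n=0)
                -> return 0
              -> return 1
              F(n=1)
              -> return 1
            -> return 2
            F(n=2) -> return 1  (same call as traced above)
          -> return 3
          F(n=3) -> return 2  (same call as traced above)
        -> return 5
        F(n=4) -> return 3  (same call as traced above)
      -> return 8
      F(n=5) -> return 5  (same call as traced above)
    -> return 13
    F(n=6) -> return 8  (same call as traced above)
  -> return 21
  F(n=7) -> return 13  (same call as traced above)
-> return 34

Final answer: 34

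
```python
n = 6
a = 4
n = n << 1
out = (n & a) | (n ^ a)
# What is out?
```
Trace:
  n=6
  n=6, a=4
  n=12, a=4
  n=12, a=4, out=12

Final answer: 12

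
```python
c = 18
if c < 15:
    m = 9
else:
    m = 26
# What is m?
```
Trace:
  c=18
  c=18, m=26

Final answer: 26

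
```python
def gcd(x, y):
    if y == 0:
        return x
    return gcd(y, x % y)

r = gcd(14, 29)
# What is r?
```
Call trace:
gcd(x=14, y=29)
  gcd(x=29, y=14)
    gcd(x=14, y=1)
      gcd(x=1, y=0)
      -> return 1
    -> return 1
  -> return 1
-> return 1

Final answer: 1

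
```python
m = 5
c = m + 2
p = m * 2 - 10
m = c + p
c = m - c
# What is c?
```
Trace:
  m=5
  m=5, c=7
  m=5, c=7, p=0
  m=7, c=7, p=0
  m=7, c=0, p=0

Final answer: 0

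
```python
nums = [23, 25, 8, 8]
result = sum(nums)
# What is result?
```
Trace:
  nums=[23, 25, 8, 8]
  nums=[23, 25, 8, 8], result=64

Final answer: 64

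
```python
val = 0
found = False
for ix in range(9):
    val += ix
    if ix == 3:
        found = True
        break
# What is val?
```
Trace:
  val=0
  val=0, found=False
  val=0, found=False, ix=0
  val=1, found=False, ix=1
  val=3, found=False, ix=2
  val=6, found=True, ix=3

Final answer: 6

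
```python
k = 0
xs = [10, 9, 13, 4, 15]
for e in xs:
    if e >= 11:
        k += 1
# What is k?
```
Trace:
  k=0
  k=0, e=10
  k=0, e=9
  k=1, e=13
  k=1, e=4
  k=2, e=15

Final answer: 2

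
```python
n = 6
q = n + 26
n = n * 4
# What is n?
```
Trace:
  n=6
  n=6, q=32
  n=24, q=32

Final answer: 24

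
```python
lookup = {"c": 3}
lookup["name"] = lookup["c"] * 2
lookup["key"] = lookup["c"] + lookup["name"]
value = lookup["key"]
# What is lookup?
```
Trace:
  lookup={'c': 3}
  lookup={'c': 3, 'name': 6}
  lookup={'c': 3, 'name': 6, 'key': 9}
  lookup={'c': 3, 'name': 6, 'key': 9}, value=9

Final answer: {'c': 3, 'name': 6, 'key': 9}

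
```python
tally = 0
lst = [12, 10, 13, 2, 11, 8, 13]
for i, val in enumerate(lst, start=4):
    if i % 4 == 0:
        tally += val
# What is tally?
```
Trace:
  tally=0
  tally=12, i=4, val=12
  tally=12, i=5, val=10
  tally=12, i=6, val=13
  tally=12, i=7, val=2
  tally=23, i=8, val=11
  tally=23, i=9, val=8
  tally=23, i=10, val=13

Final answer: 23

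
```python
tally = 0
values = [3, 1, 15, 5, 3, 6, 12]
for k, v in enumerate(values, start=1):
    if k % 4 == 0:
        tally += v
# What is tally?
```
Trace:
  tally=0
  tally=0, k=1, v=3
  tally=0, k=2, v=1
  tally=0, k=3, v=15
  tally=5, k=4, v=5
  tally=5, k=5, v=3
  tally=5, k=6, v=6
  tally=5, k=7, v=12

Final answer: 5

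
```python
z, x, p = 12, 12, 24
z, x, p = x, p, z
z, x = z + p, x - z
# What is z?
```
Trace:
  z=12, x=12, p=24
  z=12, x=24, p=12
  z=24, x=12, p=12

Final answer: 24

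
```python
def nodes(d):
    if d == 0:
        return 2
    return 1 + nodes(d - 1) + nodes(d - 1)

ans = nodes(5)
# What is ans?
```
Call trace (a repeated sub-call is expanded the first time; later identical calls just restate its return value):
nodes(d=5)
  nodes(d=4)
    nodes(d=3)
      nodes(d=2)
        nodes(d=1)
          nodes(d=0)
          -> return 2
          nodes(d=0)
          -> return 2
        -> return 5
        nodes(d=1) -> return 5  (same call as traced above)
      -> return 11
      nodes(d=2) -> return 11  (same call as traced above)
    -> return 23
    nodes(d=3) -> return 23  (same call as traced above)
  -> return 47
  nodes(d=4) -> return 47  (same call as traced above)
-> return 95

Final answer: 95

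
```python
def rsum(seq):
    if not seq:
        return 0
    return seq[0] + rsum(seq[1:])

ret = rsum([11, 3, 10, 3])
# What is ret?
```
Call trace:
rsum(seq=[11, 3, 10, 3])
  rsum(seq=[3, 10, 3])
    rsum(seq=[10, 3])
      rsum(seq=[3])
        rsum(seq=[])
        -> return 0
      -> return 3
    -> return 13
  -> return 16
-> return 27

Final answer: 27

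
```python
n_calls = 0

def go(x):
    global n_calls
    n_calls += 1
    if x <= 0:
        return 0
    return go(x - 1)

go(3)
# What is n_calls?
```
Call trace:
go(x=3)
  go(x=2)
    go(x=1)
      go(x=0)
      -> return 0
    -> return 0
  -> return 0
-> return 0

n_calls is incremented once per call. go is entered once for each x = 3, 2, 1, 0 (the x <= 0 call returns without recursing), i.e. 3 + 1 calls.
n_calls = 4

Final answer: 4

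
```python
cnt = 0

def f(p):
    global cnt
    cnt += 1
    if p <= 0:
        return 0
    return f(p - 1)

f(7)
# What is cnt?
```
Call trace:
f(p=7)
  f(p=6)
    f(p=5)
      f(p=4)
        f(p=3)
          f(p=2)
            f(p=1)
              f(p=0)
              -> return 0
            -> return 0
          -> return 0
        -> return 0
      -> return 0
    -> return 0
  -> return 0
-> return 0

cnt is incremented once per call. f is entered once for each p = 7, 6, 5, 4, 3, 2, 1, 0 (the p <= 0 call returns without recursing), i.e. 7 + 1 calls.
cnt = 8

Final answer: 8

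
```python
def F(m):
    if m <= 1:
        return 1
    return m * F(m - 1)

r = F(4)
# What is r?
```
Call trace:
F(m=4)
  F(m=3)
    F(m=2)
      F(m=1)
      -> return 1
    -> return 2
  -> return 6
-> return 24

Final answer: 24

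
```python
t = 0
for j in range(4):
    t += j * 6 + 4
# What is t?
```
Trace:
  t=0
  t=4, j=0
  t=14, j=1
  t=30, j=2
  t=52, j=3

Final answer: 52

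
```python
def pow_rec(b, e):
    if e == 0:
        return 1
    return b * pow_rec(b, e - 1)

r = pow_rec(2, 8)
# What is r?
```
Call trace:
pow_rec(b=2, e=8)
  pow_rec(b=2, e=7)
    pow_rec(b=2, e=6)
      pow_rec(b=2, e=5)
        pow_rec(b=2, e=4)
          pow_rec(b=2, e=3)
            pow_rec(b=2, e=2)
              pow_rec(b=2, e=1)
                pow_rec(b=2, e=0)
                -> return 1
              -> return 2
            -> return 4
          -> return 8
        -> return 16
      -> return 32
    -> return 64
  -> return 128
-> return 256

Final answer: 256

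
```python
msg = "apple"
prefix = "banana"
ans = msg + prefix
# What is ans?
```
Trace:
  msg='apple'
  msg='apple', prefix='banana'
  msg='apple', prefix='banana', ans='applebanana'

Final answer: 'applebanana'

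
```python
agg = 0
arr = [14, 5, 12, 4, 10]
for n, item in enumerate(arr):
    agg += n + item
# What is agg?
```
Trace:
  agg=0
  agg=14, n=0, item=14
  agg=20, n=1, item=5
  agg=34, n=2, item=12
  agg=41, n=3, item=4
  agg=55, n=4, item=10

Final answer: 55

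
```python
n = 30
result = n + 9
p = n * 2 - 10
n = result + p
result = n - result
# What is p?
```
Trace:
  n=30
  n=30, result=39
  n=30, result=39, p=50
  n=89, result=39, p=50
  n=89, result=50, p=50

Final answer: 50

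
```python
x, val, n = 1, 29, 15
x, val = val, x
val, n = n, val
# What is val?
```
Trace:
  x=1, val=29, n=15
  x=29, val=1, n=15
  x=29, val=15, n=1

Final answer: 15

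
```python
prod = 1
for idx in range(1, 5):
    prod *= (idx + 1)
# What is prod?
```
Trace:
  prod=1
  prod=2, idx=1
  prod=6, idx=2
  prod=24, idx=3
  prod=120, idx=4

Final answer: 120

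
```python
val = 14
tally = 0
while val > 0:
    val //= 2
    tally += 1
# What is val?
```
Trace:
  val=14
  val=14, tally=0
  val=7, tally=1
  val=3, tally=2
  val=1, tally=3
  val=0, tally=4

Final answer: 0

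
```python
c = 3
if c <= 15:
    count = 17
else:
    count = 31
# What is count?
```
Trace:
  c=3
  c=3, count=17

Final answer: 17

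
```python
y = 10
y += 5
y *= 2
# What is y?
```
Trace:
  y=10
  y=15
  y=30

Final answer: 30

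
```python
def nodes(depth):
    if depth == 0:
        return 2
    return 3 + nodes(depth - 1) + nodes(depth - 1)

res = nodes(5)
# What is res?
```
Call trace (a repeated sub-call is expanded the first time; later identical calls just restate its return value):
nodes(depth=5)
  nodes(depth=4)
    nodes(depth=3)
      nodes(depth=2)
        nodes(depth=1)
          nodes(depth=0)
          -> return 2
          nodes(depth=0)
          -> return 2
        -> return 7
        nodes(depth=1) -> return 7  (same call as traced above)
      -> return 17
      nodes(depth=2) -> return 17  (same call as traced above)
    -> return 37
    nodes(depth=3) -> return 37  (same call as traced above)
  -> return 77
  nodes(depth=4) -> return 77  (same call as traced above)
-> return 157

Final answer: 157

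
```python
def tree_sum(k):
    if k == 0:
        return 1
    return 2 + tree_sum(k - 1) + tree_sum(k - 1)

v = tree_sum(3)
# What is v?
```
Call trace (a repeated sub-call is expanded the first time; later identical calls just restate its return value):
tree_sum(k=3)
  tree_sum(k=2)
    tree_sum(k=1)
      tree_sum(k=0)
      -> return 1
      tree_sum(k=0)
      -> return 1
    -> return 4
    tree_sum(k=1) -> return 4  (same call as traced above)
  -> return 10
  tree_sum(k=2) -> return 10  (same call as traced above)
-> return 22

Final answer: 22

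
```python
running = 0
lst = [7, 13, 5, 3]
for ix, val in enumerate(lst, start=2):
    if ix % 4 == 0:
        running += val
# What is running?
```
Trace:
  running=0
  running=0, ix=2, val=7
  running=0, ix=3, val=13
  running=5, ix=4, val=5
  running=5, ix=5, val=3

Final answer: 5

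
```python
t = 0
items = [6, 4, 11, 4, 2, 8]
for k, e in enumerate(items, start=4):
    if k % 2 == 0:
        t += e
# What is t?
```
Trace:
  t=0
  t=6, k=4, e=6
  t=6, k=5, e=4
  t=17, k=6, e=11
  t=17, k=7, e=4
  t=19, k=8, e=2
  t=19, k=9, e=8

Final answer: 19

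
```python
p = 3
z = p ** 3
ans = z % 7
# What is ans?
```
Trace:
  p=3
  p=3, z=27
  p=3, z=27, ans=6

Final answer: 6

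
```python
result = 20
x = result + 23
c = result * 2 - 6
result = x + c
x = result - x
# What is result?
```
Trace:
  result=20
  result=20, x=43
  result=20, x=43, c=34
  result=77, x=43, c=34
  result=77, x=34, c=34

Final answer: 77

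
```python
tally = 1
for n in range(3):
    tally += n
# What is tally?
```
Trace:
  tally=1
  tally=1, n=0
  tally=2, n=1
  tally=4, n=2

Final answer: 4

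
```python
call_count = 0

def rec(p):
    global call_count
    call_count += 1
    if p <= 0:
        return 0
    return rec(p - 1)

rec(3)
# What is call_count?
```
Call trace:
rec(p=3)
  rec(p=2)
    rec(p=1)
      rec(p=0)
      -> return 0
    -> return 0
  -> return 0
-> return 0

call_count is incremented once per call. rec is entered once for each p = 3, 2, 1, 0 (the p <= 0 call returns without recursing), i.e. 3 + 1 calls.
call_count = 4

Final answer: 4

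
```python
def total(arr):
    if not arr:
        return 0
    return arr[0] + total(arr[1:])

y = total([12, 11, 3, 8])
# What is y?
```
Call trace:
total(arr=[12, 11, 3, 8])
  total(arr=[11, 3, 8])
    total(arr=[3, 8])
      total(arr=[8])
        total(arr=[])
        -> return 0
      -> return 8
    -> return 11
  -> return 22
-> return 34

Final answer: 34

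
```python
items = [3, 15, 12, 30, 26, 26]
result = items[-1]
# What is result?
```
Trace:
  items=[3, 15, 12, 30, 26, 26]
  items=[3, 15, 12, 30, 26, 26], result=26

Final answer: 26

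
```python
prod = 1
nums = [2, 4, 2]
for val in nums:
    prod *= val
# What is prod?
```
Trace:
  prod=1
  prod=2, val=2
  prod=8, val=4
  prod=16, val=2

Final answer: 16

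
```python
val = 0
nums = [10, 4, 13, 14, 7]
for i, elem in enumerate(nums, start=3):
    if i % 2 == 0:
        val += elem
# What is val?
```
Trace:
  val=0
  val=0, i=3, elem=10
  val=4, i=4, elem=4
  val=4, i=5, elem=13
  val=18, i=6, elem=14
  val=18, i=7, elem=7

Final answer: 18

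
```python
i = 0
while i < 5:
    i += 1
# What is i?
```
Trace:
  i=0
  i=1
  i=2
  i=3
  i=4
  i=5

Final answer: 5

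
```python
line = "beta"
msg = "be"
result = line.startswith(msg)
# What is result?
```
Trace:
  line='beta'
  line='beta', msg='be'
  line='beta', msg='be', result=True

Final answer: True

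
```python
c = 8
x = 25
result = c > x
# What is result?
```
Trace:
  c=8
  c=8, x=25
  c=8, x=25, result=False

Final answer: False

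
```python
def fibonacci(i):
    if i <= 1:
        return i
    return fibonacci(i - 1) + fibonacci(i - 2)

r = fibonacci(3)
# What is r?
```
Call trace:
fibonacci(i=3)
  fibonacci(i=2)
    fibonacci(i=1)
    -> return 1
    fibonacci(i=0)
    -> return 0
  -> return 1
  fibonacci(i=1)
  -> return 1
-> return 2

Final answer: 2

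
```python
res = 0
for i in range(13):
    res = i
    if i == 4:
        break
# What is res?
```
Trace:
  res=0
  res=0, i=0
  res=1, i=1
  res=2, i=2
  res=3, i=3
  res=4, i=4

Final answer: 4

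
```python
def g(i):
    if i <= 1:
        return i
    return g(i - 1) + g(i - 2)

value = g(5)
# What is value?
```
Call trace (a repeated sub-call is expanded the first time; later identical calls just restate its return value):
g(i=5)
  g(i=4)
    g(i=3)
      g(i=2)
        g(i=1)
        -> return 1
        g(i=0)
        -> return 0
      -> return 1
      g(i=1)
      -> return 1
    -> return 2
    g(i=2) -> return 1  (same call as traced above)
  -> return 3
  g(i=3) -> return 2  (same call as traced above)
-> return 5

Final answer: 5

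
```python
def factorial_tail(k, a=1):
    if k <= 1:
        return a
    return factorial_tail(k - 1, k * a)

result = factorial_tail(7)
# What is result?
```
Call trace:
factorial_tail(k=7, a=1)
  factorial_tail(k=6, a=7)
    factorial_tail(k=5, a=42)
      factorial_tail(k=4, a=210)
        factorial_tail(k=3, a=840)
          factorial_tail(k=2, a=2520)
            factorial_tail(k=1, a=5040)
            -> return 5040
          -> return 5040
        -> return 5040
      -> return 5040
    -> return 5040
  -> return 5040
-> return 5040

Final answer: 5040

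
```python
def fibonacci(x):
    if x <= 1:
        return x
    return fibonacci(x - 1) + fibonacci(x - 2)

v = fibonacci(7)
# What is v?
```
Call trace (a repeated sub-call is expanded the first time; later identical calls just restate its return value):
fibonacci(x=7)
  fibonacci(x=6)
    fibonacci(x=5)
      fibonacci(x=4)
        fibonacci(x=3)
          fibonacci(x=2)
            fibonacci(x=1)
            -> return 1
            fibonacci(x=0)
            -> return 0
          -> return 1
          fibonacci(x=1)
          -> return 1
        -> return 2
        fibonacci(x=2) -> return 1  (same call as traced above)
      -> return 3
      fibonacci(x=3) -> return 2  (same call as traced above)
    -> return 5
    fibonacci(x=4) -> return 3  (same call as traced above)
  -> return 8
  fibonacci(x=5) -> return 5  (same call as traced above)
-> return 13

Final answer: 13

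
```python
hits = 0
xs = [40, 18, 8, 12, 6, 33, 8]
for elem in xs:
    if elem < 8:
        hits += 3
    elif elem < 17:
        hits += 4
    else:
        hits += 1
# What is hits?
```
Trace:
  hits=0
  hits=1, elem=40
  hits=2, elem=18
  hits=6, elem=8
  hits=10, elem=12
  hits=13, elem=6
  hits=14, elem=33
  hits=18, elem=8

Final answer: 18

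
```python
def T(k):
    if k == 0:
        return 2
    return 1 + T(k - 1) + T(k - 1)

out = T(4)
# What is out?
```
Call trace (a repeated sub-call is expanded the first time; later identical calls just restate its return value):
T(k=4)
  T(k=3)
    T(k=2)
      T(k=1)
        T(k=0)
        -> return 2
        T(k=0)
        -> return 2
      -> return 5
      T(k=1) -> return 5  (same call as traced above)
    -> return 11
    T(k=2) -> return 11  (same call as traced above)
  -> return 23
  T(k=3) -> return 23  (same call as traced above)
-> return 47

Final answer: 47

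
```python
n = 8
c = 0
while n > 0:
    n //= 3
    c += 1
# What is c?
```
Trace:
  n=8
  n=8, c=0
  n=2, c=1
  n=0, c=2

Final answer: 2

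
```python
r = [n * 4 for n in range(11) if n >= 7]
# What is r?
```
Trace:
  n=0
  n=1
  n=2
  n=3
  n=4
  n=5
  n=6
  n=7
  n=8
  n=9
  n=10
  r=[28, 32, 36, 40]

Final answer: [28, 32, 36, 40]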